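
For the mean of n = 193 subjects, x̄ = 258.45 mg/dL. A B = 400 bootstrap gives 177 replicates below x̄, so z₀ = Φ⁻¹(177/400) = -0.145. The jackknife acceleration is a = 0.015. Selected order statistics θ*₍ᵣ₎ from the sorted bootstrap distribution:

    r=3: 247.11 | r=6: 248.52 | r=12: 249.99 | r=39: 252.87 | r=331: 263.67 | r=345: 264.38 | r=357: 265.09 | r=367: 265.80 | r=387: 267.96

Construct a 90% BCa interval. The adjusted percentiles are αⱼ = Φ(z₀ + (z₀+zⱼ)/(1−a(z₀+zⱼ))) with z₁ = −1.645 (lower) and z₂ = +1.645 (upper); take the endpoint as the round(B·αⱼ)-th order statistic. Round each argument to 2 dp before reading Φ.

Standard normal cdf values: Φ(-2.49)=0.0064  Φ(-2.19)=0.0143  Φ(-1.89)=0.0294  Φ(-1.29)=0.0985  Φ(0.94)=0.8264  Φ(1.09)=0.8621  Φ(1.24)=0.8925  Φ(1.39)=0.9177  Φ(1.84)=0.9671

Lower: z₀ + z₁ = -0.145 + (-1.645) = -1.790; 1 − a(z₀+z₁) = 1 − (0.015)(-1.790) = 1.0269; argument = -0.145 + (-1.790)/1.0269 = -1.8882 → -1.89.
α₁ = Φ(-1.89) = 0.0294; rank = round(400 × 0.0294) = 12; θ*₍12₎ = 249.99.
Upper: z₀ + z₂ = 1.500; 1 − a(z₀+z₂) = 0.9775; argument = 1.3895 → 1.39; α₂ = 0.9177; rank = 367; θ*₍367₎ = 265.80.

(249.99, 265.80)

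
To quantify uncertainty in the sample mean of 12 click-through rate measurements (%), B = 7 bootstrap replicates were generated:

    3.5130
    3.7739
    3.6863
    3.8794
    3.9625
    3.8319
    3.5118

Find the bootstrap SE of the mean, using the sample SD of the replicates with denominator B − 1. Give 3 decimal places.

SE* = 0.176

Bootstrap SE is the standard deviation of the 7 replicate means.
Mean of replicates: (3.5130 + 3.7739 + 3.6863 + 3.8794 + 3.9625 + 3.8319 + 3.5118) / 7 = 26.15880 / 7 = 3.73697
Sum of squared deviations: (−0.22397)² + (+0.03693)² + (−0.05067)² + (+0.14243)² + (+0.22553)² + (+0.09493)² + (−0.22517)² = 0.18496
Variance = 0.18496 / 6 = 0.03083
SE* = √0.03083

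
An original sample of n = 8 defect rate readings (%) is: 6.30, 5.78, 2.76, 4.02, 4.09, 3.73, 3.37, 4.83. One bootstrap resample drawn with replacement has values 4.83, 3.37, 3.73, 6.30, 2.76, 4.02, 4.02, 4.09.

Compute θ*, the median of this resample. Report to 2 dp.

θ* = 4.02

Sorted: 2.76, 3.37, 3.73, 4.02, 4.02, 4.09, 4.83, 6.30
Median = average of the two middle values = 4.02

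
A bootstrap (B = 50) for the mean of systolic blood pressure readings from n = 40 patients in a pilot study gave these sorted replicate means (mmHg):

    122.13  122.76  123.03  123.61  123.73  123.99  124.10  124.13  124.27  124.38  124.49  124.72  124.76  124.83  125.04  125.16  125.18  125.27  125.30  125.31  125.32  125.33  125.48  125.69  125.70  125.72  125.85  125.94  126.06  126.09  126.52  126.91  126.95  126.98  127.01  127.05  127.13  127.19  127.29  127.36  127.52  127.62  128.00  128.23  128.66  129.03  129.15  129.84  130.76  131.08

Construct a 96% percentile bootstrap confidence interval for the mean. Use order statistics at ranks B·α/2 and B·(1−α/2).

α = 0.04; lower rank = 50 × 0.020 = 1; upper rank = 50 × 0.980 = 49.
The 1st smallest replicate is 122.13; the 49th is 130.76.

(122.13, 130.76)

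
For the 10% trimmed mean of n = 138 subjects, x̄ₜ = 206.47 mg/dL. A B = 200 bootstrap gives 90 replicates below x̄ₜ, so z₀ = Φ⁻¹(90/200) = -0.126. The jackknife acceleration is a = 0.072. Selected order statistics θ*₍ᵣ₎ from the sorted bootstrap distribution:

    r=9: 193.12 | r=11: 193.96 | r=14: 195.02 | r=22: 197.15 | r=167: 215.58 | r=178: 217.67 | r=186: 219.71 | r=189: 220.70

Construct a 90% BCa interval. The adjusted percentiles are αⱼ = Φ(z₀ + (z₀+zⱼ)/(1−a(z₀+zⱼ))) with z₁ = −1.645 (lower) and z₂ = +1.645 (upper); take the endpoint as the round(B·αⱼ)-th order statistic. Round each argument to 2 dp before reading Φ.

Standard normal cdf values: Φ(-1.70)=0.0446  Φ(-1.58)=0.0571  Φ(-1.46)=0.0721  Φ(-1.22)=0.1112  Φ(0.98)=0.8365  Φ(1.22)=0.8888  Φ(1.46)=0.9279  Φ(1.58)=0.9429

(193.12, 220.70)

Lower: z₀ + z₁ = -0.126 + (-1.645) = -1.771; 1 − a(z₀+z₁) = 1 − (0.072)(-1.771) = 1.1275; argument = -0.126 + (-1.771)/1.1275 = -1.6967 → -1.70.
α₁ = Φ(-1.70) = 0.0446; rank = round(200 × 0.0446) = 9; θ*₍9₎ = 193.12.
Upper: z₀ + z₂ = 1.519; 1 − a(z₀+z₂) = 0.8906; argument = 1.5795 → 1.58; α₂ = 0.9429; rank = 189; θ*₍189₎ = 220.70.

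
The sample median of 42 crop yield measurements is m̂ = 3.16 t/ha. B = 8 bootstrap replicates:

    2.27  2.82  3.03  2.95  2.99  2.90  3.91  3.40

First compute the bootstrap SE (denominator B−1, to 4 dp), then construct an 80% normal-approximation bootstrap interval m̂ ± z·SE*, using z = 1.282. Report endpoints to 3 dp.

(2.555, 3.765)

Mean of replicates = 3.0337; sum of squared deviations = 1.5578; SE* = √(1.5578/7) = 0.4717
Margin = 1.282 × 0.4717 = 0.6047
Interval: 3.16 ± 0.6047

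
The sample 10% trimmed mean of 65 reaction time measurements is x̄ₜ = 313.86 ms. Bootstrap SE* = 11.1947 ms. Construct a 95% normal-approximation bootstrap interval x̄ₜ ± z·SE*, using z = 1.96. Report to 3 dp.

(291.918, 335.802)

Margin = 1.96 × 11.1947 = 21.9416
Interval: 313.86 ± 21.9416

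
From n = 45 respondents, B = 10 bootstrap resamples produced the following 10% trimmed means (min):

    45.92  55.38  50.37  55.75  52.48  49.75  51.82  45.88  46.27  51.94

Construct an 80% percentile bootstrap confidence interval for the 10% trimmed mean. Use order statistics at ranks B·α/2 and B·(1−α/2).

(45.88, 55.38)

Sorted replicates: 45.88, 45.92, 46.27, 49.75, 50.37, 51.82, 51.94, 52.48, 55.38, 55.75
α = 0.20; lower rank = 10 × 0.100 = 1; upper rank = 10 × 0.900 = 9.
The 1st smallest replicate is 45.88; the 9th is 55.38.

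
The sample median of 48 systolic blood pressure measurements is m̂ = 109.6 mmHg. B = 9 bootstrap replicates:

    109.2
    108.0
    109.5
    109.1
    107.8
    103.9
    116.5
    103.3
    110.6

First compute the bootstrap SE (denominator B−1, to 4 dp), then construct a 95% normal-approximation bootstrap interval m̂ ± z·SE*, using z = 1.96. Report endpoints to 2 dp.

(102.04, 117.16)

Mean of replicates = 108.6556; sum of squared deviations = 118.9822; SE* = √(118.9822/8) = 3.8565
Margin = 1.96 × 3.8565 = 7.559
Interval: 109.6 ± 7.559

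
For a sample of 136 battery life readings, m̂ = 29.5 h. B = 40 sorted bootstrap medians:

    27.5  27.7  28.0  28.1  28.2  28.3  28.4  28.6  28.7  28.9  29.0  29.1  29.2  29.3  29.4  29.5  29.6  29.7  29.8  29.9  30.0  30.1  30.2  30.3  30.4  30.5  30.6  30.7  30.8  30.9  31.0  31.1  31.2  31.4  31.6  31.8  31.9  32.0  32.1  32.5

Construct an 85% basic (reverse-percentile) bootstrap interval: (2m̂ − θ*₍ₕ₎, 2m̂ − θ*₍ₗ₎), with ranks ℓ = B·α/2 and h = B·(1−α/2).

Percentile endpoints at ranks 3 and 37: θ*₍3₎ = 28.0, θ*₍37₎ = 31.9.
Basic interval reflects these around m̂:
  lower = 2 × 29.5 − 31.9 = 27.1
  upper = 2 × 29.5 − 28.0 = 31.0

(27.1, 31.0)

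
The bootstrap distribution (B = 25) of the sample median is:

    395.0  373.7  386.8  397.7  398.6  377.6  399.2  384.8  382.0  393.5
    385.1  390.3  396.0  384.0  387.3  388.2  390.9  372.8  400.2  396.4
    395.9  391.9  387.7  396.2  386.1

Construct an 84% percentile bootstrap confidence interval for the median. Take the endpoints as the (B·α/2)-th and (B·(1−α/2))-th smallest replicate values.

(373.7, 398.6)

Sorted replicates: 372.8, 373.7, 377.6, 382.0, 384.0, 384.8, 385.1, 386.1, 386.8, 387.3, 387.7, 388.2, 390.3, 390.9, 391.9, 393.5, 395.0, 395.9, 396.0, 396.2, 396.4, 397.7, 398.6, 399.2, 400.2
α = 0.16; lower rank = 25 × 0.080 = 2; upper rank = 25 × 0.920 = 23.
The 2nd smallest replicate is 373.7; the 23rd is 398.6.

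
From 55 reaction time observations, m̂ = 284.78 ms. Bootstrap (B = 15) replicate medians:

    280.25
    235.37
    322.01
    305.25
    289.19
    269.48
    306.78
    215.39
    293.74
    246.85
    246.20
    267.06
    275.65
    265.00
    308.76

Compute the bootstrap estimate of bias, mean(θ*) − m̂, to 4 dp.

bias = −9.6480

mean(θ*) = (280.25 + 235.37 + 322.01 + 305.25 + 289.19 + 269.48 + 306.78 + 215.39 + 293.74 + 246.85 + 246.20 + 267.06 + 275.65 + 265.00 + 308.76) / 15 = 275.13200
bias = 275.13200 − 284.78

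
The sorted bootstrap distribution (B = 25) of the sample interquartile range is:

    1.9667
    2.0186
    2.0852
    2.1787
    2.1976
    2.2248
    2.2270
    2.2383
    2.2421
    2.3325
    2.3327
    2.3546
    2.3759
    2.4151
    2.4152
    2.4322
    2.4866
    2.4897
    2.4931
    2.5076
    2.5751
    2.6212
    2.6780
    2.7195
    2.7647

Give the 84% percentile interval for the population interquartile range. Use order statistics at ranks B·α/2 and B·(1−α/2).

α = 0.16; lower rank = 25 × 0.080 = 2; upper rank = 25 × 0.920 = 23.
The 2nd smallest replicate is 2.0186; the 23rd is 2.6780.

(2.0186, 2.6780)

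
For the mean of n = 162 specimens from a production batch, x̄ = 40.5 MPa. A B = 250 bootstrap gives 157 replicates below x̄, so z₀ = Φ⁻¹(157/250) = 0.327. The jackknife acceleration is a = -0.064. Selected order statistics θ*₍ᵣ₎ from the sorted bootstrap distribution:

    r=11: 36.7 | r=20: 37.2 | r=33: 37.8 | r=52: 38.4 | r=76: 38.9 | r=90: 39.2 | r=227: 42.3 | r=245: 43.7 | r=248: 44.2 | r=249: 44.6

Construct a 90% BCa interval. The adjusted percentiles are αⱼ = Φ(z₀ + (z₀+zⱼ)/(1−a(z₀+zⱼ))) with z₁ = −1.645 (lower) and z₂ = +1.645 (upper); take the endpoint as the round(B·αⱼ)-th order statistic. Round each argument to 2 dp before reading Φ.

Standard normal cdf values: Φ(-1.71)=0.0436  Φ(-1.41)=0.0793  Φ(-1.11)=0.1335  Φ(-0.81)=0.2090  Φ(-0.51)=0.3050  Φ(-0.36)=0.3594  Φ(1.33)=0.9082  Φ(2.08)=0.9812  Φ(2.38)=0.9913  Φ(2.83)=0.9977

(37.8, 43.7)

Lower: z₀ + z₁ = 0.327 + (-1.645) = -1.318; 1 − a(z₀+z₁) = 1 − (-0.064)(-1.318) = 0.9156; argument = 0.327 + (-1.318)/0.9156 = -1.1124 → -1.11.
α₁ = Φ(-1.11) = 0.1335; rank = round(250 × 0.1335) = 33; θ*₍33₎ = 37.8.
Upper: z₀ + z₂ = 1.972; 1 − a(z₀+z₂) = 1.1262; argument = 2.0780 → 2.08; α₂ = 0.9812; rank = 245; θ*₍245₎ = 43.7.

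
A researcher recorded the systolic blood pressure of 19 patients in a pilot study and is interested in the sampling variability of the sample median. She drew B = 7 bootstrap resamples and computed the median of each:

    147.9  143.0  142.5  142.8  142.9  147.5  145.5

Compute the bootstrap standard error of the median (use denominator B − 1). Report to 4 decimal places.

SE* = 2.3526

Bootstrap SE is the standard deviation of the 7 replicate medians.
Mean of replicates: (147.9 + 143.0 + 142.5 + 142.8 + 142.9 + 147.5 + 145.5) / 7 = 1012.10000 / 7 = 144.58571
Sum of squared deviations: (+3.31429)² + (−1.58571)² + (−2.08571)² + (−1.78571)² + (−1.68571)² + (+2.91429)² + (+0.91429)² = 33.20857
Variance = 33.20857 / 6 = 5.53476
SE* = √5.53476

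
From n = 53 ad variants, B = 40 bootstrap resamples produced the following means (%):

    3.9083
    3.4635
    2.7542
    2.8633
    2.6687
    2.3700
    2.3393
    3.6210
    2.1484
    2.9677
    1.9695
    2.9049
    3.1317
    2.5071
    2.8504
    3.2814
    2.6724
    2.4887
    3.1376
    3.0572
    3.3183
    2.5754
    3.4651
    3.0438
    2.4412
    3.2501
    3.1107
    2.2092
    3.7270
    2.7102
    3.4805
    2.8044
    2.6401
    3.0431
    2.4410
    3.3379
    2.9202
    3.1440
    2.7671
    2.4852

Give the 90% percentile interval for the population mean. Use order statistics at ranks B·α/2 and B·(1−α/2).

Sorted replicates: 1.9695, 2.1484, 2.2092, 2.3393, 2.3700, 2.4410, 2.4412, 2.4852, 2.4887, 2.5071, 2.5754, 2.6401, 2.6687, 2.6724, 2.7102, 2.7542, 2.7671, 2.8044, 2.8504, 2.8633, 2.9049, 2.9202, 2.9677, 3.0431, 3.0438, 3.0572, 3.1107, 3.1317, 3.1376, 3.1440, 3.2501, 3.2814, 3.3183, 3.3379, 3.4635, 3.4651, 3.4805, 3.6210, 3.7270, 3.9083
α = 0.10; lower rank = 40 × 0.050 = 2; upper rank = 40 × 0.950 = 38.
The 2nd smallest replicate is 2.1484; the 38th is 3.6210.

(2.1484, 3.6210)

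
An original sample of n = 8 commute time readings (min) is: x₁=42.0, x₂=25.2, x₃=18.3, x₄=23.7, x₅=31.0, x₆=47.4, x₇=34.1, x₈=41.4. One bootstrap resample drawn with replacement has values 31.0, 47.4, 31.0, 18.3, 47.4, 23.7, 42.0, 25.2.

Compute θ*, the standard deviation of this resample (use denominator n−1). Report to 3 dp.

Mean = 33.2500; sum of squared deviations = 866.6400
s² = 866.6400 / 7 = 123.8057
s = √123.8057 = 11.127

θ* = 11.127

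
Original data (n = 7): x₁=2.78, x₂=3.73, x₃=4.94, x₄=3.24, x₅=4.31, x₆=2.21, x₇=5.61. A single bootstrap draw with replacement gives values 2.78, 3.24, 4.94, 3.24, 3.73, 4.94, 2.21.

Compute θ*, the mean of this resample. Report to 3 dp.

θ* = 3.583

Mean = (2.78 + 3.24 + 4.94 + 3.24 + 3.73 + 4.94 + 2.21) / 7 = 25.080 / 7 = 3.583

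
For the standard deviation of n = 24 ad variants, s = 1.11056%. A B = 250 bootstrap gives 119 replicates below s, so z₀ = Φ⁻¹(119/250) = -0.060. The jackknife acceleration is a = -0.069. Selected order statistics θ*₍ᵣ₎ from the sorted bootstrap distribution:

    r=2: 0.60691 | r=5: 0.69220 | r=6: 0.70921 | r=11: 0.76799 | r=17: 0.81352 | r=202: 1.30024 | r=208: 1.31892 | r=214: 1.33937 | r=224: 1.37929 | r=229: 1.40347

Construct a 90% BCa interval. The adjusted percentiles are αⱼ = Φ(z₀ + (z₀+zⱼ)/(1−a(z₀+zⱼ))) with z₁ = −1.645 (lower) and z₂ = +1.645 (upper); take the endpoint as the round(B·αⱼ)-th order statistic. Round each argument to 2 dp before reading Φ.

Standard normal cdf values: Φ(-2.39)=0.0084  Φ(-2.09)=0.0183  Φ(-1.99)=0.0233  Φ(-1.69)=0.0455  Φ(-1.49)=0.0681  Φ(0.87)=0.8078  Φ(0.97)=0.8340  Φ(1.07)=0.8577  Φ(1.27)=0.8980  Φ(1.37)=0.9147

Lower: z₀ + z₁ = -0.060 + (-1.645) = -1.705; 1 − a(z₀+z₁) = 1 − (-0.069)(-1.705) = 0.8824; argument = -0.060 + (-1.705)/0.8824 = -1.9923 → -1.99.
α₁ = Φ(-1.99) = 0.0233; rank = round(250 × 0.0233) = 6; θ*₍6₎ = 0.70921.
Upper: z₀ + z₂ = 1.585; 1 − a(z₀+z₂) = 1.1094; argument = 1.3687 → 1.37; α₂ = 0.9147; rank = 229; θ*₍229₎ = 1.40347.

(0.70921, 1.40347)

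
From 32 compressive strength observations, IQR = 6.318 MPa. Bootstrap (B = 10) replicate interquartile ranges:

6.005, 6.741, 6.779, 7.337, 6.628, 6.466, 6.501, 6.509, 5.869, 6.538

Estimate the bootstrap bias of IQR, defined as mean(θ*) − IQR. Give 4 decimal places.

bias = +0.2193

mean(θ*) = (6.005 + 6.741 + 6.779 + 7.337 + 6.628 + 6.466 + 6.501 + 6.509 + 5.869 + 6.538) / 10 = 6.53730
bias = 6.53730 − 6.318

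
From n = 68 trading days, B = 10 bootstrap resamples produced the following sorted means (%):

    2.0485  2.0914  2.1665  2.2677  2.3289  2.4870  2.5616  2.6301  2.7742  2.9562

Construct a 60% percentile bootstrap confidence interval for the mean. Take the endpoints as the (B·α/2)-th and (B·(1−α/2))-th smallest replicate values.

(2.0914, 2.6301)

α = 0.40; lower rank = 10 × 0.200 = 2; upper rank = 10 × 0.800 = 8.
The 2nd smallest replicate is 2.0914; the 8th is 2.6301.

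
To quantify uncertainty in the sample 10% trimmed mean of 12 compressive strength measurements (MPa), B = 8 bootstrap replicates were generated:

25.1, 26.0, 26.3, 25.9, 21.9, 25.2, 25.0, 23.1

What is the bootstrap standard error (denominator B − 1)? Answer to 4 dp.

Bootstrap SE is the standard deviation of the 8 replicate 10% trimmed means.
Mean of replicates: (25.1 + 26.0 + 26.3 + 25.9 + 21.9 + 25.2 + 25.0 + 23.1) / 8 = 198.50000 / 8 = 24.81250
Sum of squared deviations: (+0.28750)² + (+1.18750)² + (+1.48750)² + (+1.08750)² + (−2.91250)² + (+0.38750)² + (+0.18750)² + (−1.71250)² = 16.48875
Variance = 16.48875 / 7 = 2.35554
SE* = √2.35554

SE* = 1.5348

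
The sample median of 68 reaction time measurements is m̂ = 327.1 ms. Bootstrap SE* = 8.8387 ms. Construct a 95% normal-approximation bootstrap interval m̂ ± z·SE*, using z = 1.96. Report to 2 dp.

(309.78, 344.42)

Margin = 1.96 × 8.8387 = 17.324
Interval: 327.1 ± 17.324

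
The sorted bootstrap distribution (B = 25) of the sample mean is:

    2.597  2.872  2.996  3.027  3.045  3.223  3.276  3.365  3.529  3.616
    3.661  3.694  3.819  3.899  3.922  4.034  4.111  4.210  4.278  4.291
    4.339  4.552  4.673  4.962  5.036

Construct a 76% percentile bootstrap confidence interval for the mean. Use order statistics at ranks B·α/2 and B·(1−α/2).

(2.996, 4.552)

α = 0.24; lower rank = 25 × 0.120 = 3; upper rank = 25 × 0.880 = 22.
The 3rd smallest replicate is 2.996; the 22nd is 4.552.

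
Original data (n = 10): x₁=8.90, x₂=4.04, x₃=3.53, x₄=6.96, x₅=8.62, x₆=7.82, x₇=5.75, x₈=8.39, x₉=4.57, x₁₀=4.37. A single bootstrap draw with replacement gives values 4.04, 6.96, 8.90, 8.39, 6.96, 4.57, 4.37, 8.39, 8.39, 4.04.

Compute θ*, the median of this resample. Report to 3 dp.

θ* = 6.960

Sorted: 4.04, 4.04, 4.37, 4.57, 6.96, 6.96, 8.39, 8.39, 8.39, 8.90
Median = average of the two middle values = 6.960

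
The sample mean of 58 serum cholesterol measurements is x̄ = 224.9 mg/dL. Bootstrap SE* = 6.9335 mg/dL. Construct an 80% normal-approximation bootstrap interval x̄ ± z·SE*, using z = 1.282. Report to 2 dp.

Margin = 1.282 × 6.9335 = 8.889
Interval: 224.9 ± 8.889

(216.01, 233.79)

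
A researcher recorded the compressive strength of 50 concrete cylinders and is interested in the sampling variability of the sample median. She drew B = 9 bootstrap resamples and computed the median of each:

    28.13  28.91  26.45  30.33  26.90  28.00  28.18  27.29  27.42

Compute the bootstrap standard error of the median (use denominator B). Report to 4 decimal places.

Bootstrap SE is the standard deviation of the 9 replicate medians.
Mean of replicates: (28.13 + 28.91 + 26.45 + 30.33 + 26.90 + 28.00 + 28.18 + 27.29 + 27.42) / 9 = 251.61000 / 9 = 27.95667
Sum of squared deviations: (+0.17333)² + (+0.95333)² + (−1.50667)² + (+2.37333)² + (−1.05667)² + (+0.04333)² + (+0.22333)² + (−0.66667)² + (−0.53667)² = 10.74240
Variance = 10.74240 / 9 = 1.19360
SE* = √1.19360

SE* = 1.0925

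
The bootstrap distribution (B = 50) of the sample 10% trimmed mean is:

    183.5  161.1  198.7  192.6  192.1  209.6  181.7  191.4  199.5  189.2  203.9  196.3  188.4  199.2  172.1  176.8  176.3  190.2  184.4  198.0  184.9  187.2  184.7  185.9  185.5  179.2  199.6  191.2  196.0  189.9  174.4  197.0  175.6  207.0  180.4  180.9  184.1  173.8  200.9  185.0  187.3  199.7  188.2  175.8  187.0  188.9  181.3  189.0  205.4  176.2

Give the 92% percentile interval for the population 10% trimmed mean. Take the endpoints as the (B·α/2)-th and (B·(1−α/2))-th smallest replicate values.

(172.1, 205.4)

Sorted replicates: 161.1, 172.1, 173.8, 174.4, 175.6, 175.8, 176.2, 176.3, 176.8, 179.2, 180.4, 180.9, 181.3, 181.7, 183.5, 184.1, 184.4, 184.7, 184.9, 185.0, 185.5, 185.9, 187.0, 187.2, 187.3, 188.2, 188.4, 188.9, 189.0, 189.2, 189.9, 190.2, 191.2, 191.4, 192.1, 192.6, 196.0, 196.3, 197.0, 198.0, 198.7, 199.2, 199.5, 199.6, 199.7, 200.9, 203.9, 205.4, 207.0, 209.6
α = 0.08; lower rank = 50 × 0.040 = 2; upper rank = 50 × 0.960 = 48.
The 2nd smallest replicate is 172.1; the 48th is 205.4.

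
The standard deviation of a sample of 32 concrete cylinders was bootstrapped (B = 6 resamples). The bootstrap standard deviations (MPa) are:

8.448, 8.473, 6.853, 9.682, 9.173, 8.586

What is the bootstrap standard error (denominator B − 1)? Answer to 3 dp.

SE* = 0.956

Bootstrap SE is the standard deviation of the 6 replicate standard deviations.
Mean of replicates: (8.448 + 8.473 + 6.853 + 9.682 + 9.173 + 8.586) / 6 = 51.2150 / 6 = 8.5358
Sum of squared deviations: (−0.0878)² + (−0.0628)² + (−1.6828)² + (+1.1462)² + (+0.6372)² + (+0.0502)² = 4.5658
Variance = 4.5658 / 5 = 0.9132
SE* = √0.9132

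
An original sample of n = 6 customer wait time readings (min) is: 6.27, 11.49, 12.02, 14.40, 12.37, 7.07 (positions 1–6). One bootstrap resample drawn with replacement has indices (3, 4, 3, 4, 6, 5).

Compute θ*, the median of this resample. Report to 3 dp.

Resample values: 12.02, 14.40, 12.02, 14.40, 7.07, 12.37.
Sorted: 7.07, 12.02, 12.02, 12.37, 14.40, 14.40
Median = average of the two middle values = 12.195

θ* = 12.195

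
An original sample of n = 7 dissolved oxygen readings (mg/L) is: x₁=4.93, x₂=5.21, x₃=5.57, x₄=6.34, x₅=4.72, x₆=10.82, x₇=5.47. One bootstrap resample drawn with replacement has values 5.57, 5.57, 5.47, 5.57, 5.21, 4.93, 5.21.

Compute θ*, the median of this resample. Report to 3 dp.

Sorted: 4.93, 5.21, 5.21, 5.47, 5.57, 5.57, 5.57
Median = middle value = 5.470

θ* = 5.470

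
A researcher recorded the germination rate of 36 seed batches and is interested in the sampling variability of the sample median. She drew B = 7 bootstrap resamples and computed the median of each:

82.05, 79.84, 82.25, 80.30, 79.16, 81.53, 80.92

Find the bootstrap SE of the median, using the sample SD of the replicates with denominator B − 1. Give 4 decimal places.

Bootstrap SE is the standard deviation of the 7 replicate medians.
Mean of replicates: (82.05 + 79.84 + 82.25 + 80.30 + 79.16 + 81.53 + 80.92) / 7 = 566.05000 / 7 = 80.86429
Sum of squared deviations: (+1.18571)² + (−1.02429)² + (+1.38571)² + (−0.56429)² + (−1.70429)² + (+0.66571)² + (+0.05571)² = 8.04457
Variance = 8.04457 / 6 = 1.34076
SE* = √1.34076

SE* = 1.1579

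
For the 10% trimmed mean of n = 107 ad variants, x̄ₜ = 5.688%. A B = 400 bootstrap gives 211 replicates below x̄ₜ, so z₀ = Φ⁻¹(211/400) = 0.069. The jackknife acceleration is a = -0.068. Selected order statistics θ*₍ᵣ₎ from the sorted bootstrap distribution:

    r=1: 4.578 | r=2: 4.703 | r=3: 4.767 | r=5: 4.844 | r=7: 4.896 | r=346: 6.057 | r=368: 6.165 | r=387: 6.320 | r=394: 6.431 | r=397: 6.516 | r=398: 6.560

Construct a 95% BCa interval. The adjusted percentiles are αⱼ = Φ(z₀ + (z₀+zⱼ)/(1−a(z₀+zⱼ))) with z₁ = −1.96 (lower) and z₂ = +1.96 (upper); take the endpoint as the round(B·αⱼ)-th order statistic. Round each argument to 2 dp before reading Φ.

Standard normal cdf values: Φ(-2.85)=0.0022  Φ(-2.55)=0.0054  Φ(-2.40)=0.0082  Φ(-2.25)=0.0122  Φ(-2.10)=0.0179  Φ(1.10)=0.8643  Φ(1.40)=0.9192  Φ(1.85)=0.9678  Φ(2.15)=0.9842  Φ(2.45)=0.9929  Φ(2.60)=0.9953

(4.896, 6.320)

Lower: z₀ + z₁ = 0.069 + (-1.960) = -1.891; 1 − a(z₀+z₁) = 1 − (-0.068)(-1.891) = 0.8714; argument = 0.069 + (-1.891)/0.8714 = -2.1010 → -2.10.
α₁ = Φ(-2.10) = 0.0179; rank = round(400 × 0.0179) = 7; θ*₍7₎ = 4.896.
Upper: z₀ + z₂ = 2.029; 1 − a(z₀+z₂) = 1.1380; argument = 1.8520 → 1.85; α₂ = 0.9678; rank = 387; θ*₍387₎ = 6.320.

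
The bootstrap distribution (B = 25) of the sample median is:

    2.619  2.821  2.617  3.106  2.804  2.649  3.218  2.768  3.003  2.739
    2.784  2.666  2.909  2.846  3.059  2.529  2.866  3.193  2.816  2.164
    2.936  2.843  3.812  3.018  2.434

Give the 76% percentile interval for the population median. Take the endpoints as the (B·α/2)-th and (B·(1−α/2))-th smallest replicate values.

Sorted replicates: 2.164, 2.434, 2.529, 2.617, 2.619, 2.649, 2.666, 2.739, 2.768, 2.784, 2.804, 2.816, 2.821, 2.843, 2.846, 2.866, 2.909, 2.936, 3.003, 3.018, 3.059, 3.106, 3.193, 3.218, 3.812
α = 0.24; lower rank = 25 × 0.120 = 3; upper rank = 25 × 0.880 = 22.
The 3rd smallest replicate is 2.529; the 22nd is 3.106.

(2.529, 3.106)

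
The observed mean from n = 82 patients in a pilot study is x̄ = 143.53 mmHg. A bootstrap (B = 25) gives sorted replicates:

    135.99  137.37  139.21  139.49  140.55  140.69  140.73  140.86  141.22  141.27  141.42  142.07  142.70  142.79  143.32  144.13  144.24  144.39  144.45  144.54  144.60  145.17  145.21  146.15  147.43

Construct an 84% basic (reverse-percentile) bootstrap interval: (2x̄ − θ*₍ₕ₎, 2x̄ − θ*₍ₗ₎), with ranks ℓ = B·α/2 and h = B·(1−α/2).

(141.85, 149.69)

Percentile endpoints at ranks 2 and 23: θ*₍2₎ = 137.37, θ*₍23₎ = 145.21.
Basic interval reflects these around x̄:
  lower = 2 × 143.53 − 145.21 = 141.85
  upper = 2 × 143.53 − 137.37 = 149.69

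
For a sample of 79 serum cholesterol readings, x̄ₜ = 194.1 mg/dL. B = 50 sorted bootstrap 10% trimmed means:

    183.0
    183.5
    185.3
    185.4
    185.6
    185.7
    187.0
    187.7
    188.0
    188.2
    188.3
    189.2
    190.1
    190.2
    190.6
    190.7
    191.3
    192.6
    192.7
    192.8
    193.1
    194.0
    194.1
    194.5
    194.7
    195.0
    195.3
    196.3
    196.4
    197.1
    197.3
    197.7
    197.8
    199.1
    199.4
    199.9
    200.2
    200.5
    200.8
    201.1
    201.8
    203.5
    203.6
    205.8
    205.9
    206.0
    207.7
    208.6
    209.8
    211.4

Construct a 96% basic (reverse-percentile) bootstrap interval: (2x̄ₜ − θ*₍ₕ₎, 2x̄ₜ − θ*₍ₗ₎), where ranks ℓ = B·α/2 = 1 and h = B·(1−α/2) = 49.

Percentile endpoints at ranks 1 and 49: θ*₍1₎ = 183.0, θ*₍49₎ = 209.8.
Basic interval reflects these around x̄ₜ:
  lower = 2 × 194.1 − 209.8 = 178.4
  upper = 2 × 194.1 − 183.0 = 205.2

(178.4, 205.2)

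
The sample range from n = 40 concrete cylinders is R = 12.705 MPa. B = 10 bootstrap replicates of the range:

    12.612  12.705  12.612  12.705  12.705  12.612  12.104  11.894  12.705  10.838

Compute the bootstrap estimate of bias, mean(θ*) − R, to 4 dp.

mean(θ*) = (12.612 + 12.705 + 12.612 + 12.705 + 12.705 + 12.612 + 12.104 + 11.894 + 12.705 + 10.838) / 10 = 12.34920
bias = 12.34920 − 12.705

bias = −0.3558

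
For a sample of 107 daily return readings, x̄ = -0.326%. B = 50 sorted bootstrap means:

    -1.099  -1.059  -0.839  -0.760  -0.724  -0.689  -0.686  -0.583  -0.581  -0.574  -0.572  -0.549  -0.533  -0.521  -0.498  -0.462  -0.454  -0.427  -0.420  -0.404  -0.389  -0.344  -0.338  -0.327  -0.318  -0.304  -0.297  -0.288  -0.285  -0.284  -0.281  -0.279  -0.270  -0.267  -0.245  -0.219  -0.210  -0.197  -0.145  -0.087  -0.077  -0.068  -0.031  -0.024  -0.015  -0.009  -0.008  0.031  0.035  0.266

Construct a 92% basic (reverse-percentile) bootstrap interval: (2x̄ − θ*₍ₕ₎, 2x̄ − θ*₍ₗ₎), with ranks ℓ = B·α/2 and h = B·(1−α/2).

(-0.683, 0.407)

Percentile endpoints at ranks 2 and 48: θ*₍2₎ = -1.059, θ*₍48₎ = 0.031.
Basic interval reflects these around x̄:
  lower = 2 × -0.326 − 0.031 = -0.683
  upper = 2 × -0.326 − -1.059 = 0.407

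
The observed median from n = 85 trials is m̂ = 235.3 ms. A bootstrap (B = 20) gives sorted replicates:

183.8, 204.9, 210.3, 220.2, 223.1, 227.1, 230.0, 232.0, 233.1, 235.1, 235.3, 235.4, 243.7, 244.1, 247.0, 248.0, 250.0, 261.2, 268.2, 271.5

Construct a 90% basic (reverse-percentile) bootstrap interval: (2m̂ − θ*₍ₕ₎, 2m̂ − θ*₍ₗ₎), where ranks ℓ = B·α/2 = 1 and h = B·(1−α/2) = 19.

Percentile endpoints at ranks 1 and 19: θ*₍1₎ = 183.8, θ*₍19₎ = 268.2.
Basic interval reflects these around m̂:
  lower = 2 × 235.3 − 268.2 = 202.4
  upper = 2 × 235.3 − 183.8 = 286.8

(202.4, 286.8)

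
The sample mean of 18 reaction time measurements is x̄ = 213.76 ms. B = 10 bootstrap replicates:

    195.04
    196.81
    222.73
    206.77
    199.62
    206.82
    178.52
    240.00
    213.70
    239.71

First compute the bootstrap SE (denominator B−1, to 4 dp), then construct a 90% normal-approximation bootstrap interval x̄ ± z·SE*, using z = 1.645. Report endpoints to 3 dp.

Mean of replicates = 209.9720; sum of squared deviations = 3475.4770; SE* = √(3475.4770/9) = 19.6511
Margin = 1.645 × 19.6511 = 32.3261
Interval: 213.76 ± 32.3261

(181.434, 246.086)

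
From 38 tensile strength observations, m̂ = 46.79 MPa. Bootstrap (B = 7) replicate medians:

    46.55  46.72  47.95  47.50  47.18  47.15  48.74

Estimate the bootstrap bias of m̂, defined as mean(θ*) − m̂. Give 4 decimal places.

mean(θ*) = (46.55 + 46.72 + 47.95 + 47.50 + 47.18 + 47.15 + 48.74) / 7 = 47.39857
bias = 47.39857 − 46.79

bias = +0.6086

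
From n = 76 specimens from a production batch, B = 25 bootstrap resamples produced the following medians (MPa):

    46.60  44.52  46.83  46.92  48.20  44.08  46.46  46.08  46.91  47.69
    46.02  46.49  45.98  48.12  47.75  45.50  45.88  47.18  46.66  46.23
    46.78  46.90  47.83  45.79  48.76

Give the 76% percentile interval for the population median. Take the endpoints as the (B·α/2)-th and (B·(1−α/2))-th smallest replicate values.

Sorted replicates: 44.08, 44.52, 45.50, 45.79, 45.88, 45.98, 46.02, 46.08, 46.23, 46.46, 46.49, 46.60, 46.66, 46.78, 46.83, 46.90, 46.91, 46.92, 47.18, 47.69, 47.75, 47.83, 48.12, 48.20, 48.76
α = 0.24; lower rank = 25 × 0.120 = 3; upper rank = 25 × 0.880 = 22.
The 3rd smallest replicate is 45.50; the 22nd is 47.83.

(45.50, 47.83)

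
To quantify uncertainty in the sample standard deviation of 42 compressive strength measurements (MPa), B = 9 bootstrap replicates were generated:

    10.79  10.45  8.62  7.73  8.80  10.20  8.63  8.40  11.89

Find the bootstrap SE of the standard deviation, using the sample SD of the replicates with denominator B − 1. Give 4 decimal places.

SE* = 1.3754

Bootstrap SE is the standard deviation of the 9 replicate standard deviations.
Mean of replicates: (10.79 + 10.45 + 8.62 + 7.73 + 8.80 + 10.20 + 8.63 + 8.40 + 11.89) / 9 = 85.51000 / 9 = 9.50111
Sum of squared deviations: (+1.28889)² + (+0.94889)² + (−0.88111)² + (−1.77111)² + (−0.70111)² + (+0.69889)² + (−0.87111)² + (−1.10111)² + (+2.38889)² = 15.13289
Variance = 15.13289 / 8 = 1.89161
SE* = √1.89161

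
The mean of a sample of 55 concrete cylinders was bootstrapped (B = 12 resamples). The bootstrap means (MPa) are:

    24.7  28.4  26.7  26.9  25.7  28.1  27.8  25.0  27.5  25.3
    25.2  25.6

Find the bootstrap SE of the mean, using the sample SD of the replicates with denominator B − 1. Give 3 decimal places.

Bootstrap SE is the standard deviation of the 12 replicate means.
Mean of replicates: (24.7 + 28.4 + 26.7 + 26.9 + 25.7 + 28.1 + 27.8 + 25.0 + 27.5 + 25.3 + 25.2 + 25.6) / 12 = 316.9000 / 12 = 26.4083
Sum of squared deviations: (−1.7083)² + (+1.9917)² + (+0.2917)² + (+0.4917)² + (−0.7083)² + (+1.6917)² + (+1.3917)² + (−1.4083)² + (+1.0917)² + (−1.1083)² + (−1.2083)² + (−0.8083)² = 19.0292
Variance = 19.0292 / 11 = 1.7299
SE* = √1.7299

SE* = 1.315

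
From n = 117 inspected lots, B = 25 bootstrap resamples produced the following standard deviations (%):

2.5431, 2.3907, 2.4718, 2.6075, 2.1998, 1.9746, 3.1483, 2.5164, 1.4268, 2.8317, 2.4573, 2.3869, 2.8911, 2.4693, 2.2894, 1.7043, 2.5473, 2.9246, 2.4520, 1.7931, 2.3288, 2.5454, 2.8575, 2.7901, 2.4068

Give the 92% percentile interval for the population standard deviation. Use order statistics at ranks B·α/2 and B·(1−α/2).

Sorted replicates: 1.4268, 1.7043, 1.7931, 1.9746, 2.1998, 2.2894, 2.3288, 2.3869, 2.3907, 2.4068, 2.4520, 2.4573, 2.4693, 2.4718, 2.5164, 2.5431, 2.5454, 2.5473, 2.6075, 2.7901, 2.8317, 2.8575, 2.8911, 2.9246, 3.1483
α = 0.08; lower rank = 25 × 0.040 = 1; upper rank = 25 × 0.960 = 24.
The 1st smallest replicate is 1.4268; the 24th is 2.9246.

(1.4268, 2.9246)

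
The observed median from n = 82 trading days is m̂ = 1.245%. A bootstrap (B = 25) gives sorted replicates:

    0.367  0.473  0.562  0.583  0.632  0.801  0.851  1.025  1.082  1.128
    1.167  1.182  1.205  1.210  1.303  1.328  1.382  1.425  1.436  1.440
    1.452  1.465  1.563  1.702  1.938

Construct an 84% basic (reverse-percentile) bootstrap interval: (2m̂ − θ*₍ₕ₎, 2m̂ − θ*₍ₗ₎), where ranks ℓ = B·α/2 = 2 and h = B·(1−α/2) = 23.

Percentile endpoints at ranks 2 and 23: θ*₍2₎ = 0.473, θ*₍23₎ = 1.563.
Basic interval reflects these around m̂:
  lower = 2 × 1.245 − 1.563 = 0.927
  upper = 2 × 1.245 − 0.473 = 2.017

(0.927, 2.017)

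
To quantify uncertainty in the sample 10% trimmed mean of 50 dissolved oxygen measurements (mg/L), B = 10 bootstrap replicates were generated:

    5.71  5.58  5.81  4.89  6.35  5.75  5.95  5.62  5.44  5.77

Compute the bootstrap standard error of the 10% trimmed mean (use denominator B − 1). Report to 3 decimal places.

Bootstrap SE is the standard deviation of the 10 replicate 10% trimmed means.
Mean of replicates: (5.71 + 5.58 + 5.81 + 4.89 + 6.35 + 5.75 + 5.95 + 5.62 + 5.44 + 5.77) / 10 = 56.8700 / 10 = 5.6870
Sum of squared deviations: (+0.0230)² + (−0.1070)² + (+0.1230)² + (−0.7970)² + (+0.6630)² + (+0.0630)² + (+0.2630)² + (−0.0670)² + (−0.2470)² + (+0.0830)² = 1.2474
Variance = 1.2474 / 9 = 0.1386
SE* = √0.1386

SE* = 0.372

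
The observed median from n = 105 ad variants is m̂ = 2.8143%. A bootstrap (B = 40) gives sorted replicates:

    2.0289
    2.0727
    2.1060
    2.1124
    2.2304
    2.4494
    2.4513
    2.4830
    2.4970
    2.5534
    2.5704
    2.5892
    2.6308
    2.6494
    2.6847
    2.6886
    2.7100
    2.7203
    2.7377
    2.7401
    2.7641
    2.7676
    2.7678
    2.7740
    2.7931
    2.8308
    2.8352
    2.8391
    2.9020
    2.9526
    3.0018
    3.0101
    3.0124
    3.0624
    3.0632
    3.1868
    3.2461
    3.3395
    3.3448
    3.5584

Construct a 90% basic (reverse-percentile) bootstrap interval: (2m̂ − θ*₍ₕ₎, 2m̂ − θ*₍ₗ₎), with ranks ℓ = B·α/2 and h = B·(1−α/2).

Percentile endpoints at ranks 2 and 38: θ*₍2₎ = 2.0727, θ*₍38₎ = 3.3395.
Basic interval reflects these around m̂:
  lower = 2 × 2.8143 − 3.3395 = 2.2891
  upper = 2 × 2.8143 − 2.0727 = 3.5559

(2.2891, 3.5559)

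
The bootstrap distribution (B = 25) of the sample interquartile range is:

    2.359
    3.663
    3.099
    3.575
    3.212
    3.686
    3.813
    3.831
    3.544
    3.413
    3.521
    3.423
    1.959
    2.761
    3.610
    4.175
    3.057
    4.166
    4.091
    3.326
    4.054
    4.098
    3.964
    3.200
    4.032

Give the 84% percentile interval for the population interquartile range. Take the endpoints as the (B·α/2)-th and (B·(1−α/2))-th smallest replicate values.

(2.359, 4.098)

Sorted replicates: 1.959, 2.359, 2.761, 3.057, 3.099, 3.200, 3.212, 3.326, 3.413, 3.423, 3.521, 3.544, 3.575, 3.610, 3.663, 3.686, 3.813, 3.831, 3.964, 4.032, 4.054, 4.091, 4.098, 4.166, 4.175
α = 0.16; lower rank = 25 × 0.080 = 2; upper rank = 25 × 0.920 = 23.
The 2nd smallest replicate is 2.359; the 23rd is 4.098.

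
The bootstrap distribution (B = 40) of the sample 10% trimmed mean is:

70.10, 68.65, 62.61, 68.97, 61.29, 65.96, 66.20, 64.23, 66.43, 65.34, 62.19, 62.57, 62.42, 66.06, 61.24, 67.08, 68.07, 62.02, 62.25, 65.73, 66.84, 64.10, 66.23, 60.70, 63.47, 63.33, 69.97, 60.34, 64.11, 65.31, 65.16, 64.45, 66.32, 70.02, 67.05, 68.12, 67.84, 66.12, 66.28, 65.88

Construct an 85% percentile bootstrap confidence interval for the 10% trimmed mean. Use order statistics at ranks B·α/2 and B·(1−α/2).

(61.24, 68.97)

Sorted replicates: 60.34, 60.70, 61.24, 61.29, 62.02, 62.19, 62.25, 62.42, 62.57, 62.61, 63.33, 63.47, 64.10, 64.11, 64.23, 64.45, 65.16, 65.31, 65.34, 65.73, 65.88, 65.96, 66.06, 66.12, 66.20, 66.23, 66.28, 66.32, 66.43, 66.84, 67.05, 67.08, 67.84, 68.07, 68.12, 68.65, 68.97, 69.97, 70.02, 70.10
α = 0.15; lower rank = 40 × 0.075 = 3; upper rank = 40 × 0.925 = 37.
The 3rd smallest replicate is 61.24; the 37th is 68.97.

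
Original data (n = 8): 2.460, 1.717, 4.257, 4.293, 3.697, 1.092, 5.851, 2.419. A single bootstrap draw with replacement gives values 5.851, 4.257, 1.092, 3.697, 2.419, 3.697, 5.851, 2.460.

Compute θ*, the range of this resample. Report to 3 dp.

θ* = 4.759

Range = 5.851 − 1.092 = 4.759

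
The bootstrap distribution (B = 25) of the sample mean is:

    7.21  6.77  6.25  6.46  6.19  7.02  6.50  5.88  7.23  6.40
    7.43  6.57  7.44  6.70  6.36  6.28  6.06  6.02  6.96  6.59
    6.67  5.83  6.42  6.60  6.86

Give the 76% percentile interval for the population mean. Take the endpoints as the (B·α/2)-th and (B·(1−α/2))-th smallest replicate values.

Sorted replicates: 5.83, 5.88, 6.02, 6.06, 6.19, 6.25, 6.28, 6.36, 6.40, 6.42, 6.46, 6.50, 6.57, 6.59, 6.60, 6.67, 6.70, 6.77, 6.86, 6.96, 7.02, 7.21, 7.23, 7.43, 7.44
α = 0.24; lower rank = 25 × 0.120 = 3; upper rank = 25 × 0.880 = 22.
The 3rd smallest replicate is 6.02; the 22nd is 7.21.

(6.02, 7.21)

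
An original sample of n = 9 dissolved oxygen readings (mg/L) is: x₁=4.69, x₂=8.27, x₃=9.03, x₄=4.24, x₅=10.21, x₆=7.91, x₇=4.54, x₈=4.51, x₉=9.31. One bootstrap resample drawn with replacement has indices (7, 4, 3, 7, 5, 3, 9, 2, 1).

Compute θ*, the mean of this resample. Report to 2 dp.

θ* = 7.10

Resample values: 4.54, 4.24, 9.03, 4.54, 10.21, 9.03, 9.31, 8.27, 4.69.
Mean = (4.54 + 4.24 + 9.03 + 4.54 + 10.21 + 9.03 + 9.31 + 8.27 + 4.69) / 9 = 63.860 / 9 = 7.10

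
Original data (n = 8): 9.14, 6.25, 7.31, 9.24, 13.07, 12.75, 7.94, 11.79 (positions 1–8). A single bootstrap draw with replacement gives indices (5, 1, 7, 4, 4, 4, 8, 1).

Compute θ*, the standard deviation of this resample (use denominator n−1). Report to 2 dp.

Resample values: 13.07, 9.14, 7.94, 9.24, 9.24, 9.24, 11.79, 9.14.
Mean = 9.8500; sum of squared deviations = 19.9046
s² = 19.9046 / 7 = 2.8435
s = √2.8435 = 1.69

θ* = 1.69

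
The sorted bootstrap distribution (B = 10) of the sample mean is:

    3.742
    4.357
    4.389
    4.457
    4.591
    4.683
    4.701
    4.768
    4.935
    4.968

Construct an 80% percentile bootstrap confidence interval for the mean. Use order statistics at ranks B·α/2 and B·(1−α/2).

α = 0.20; lower rank = 10 × 0.100 = 1; upper rank = 10 × 0.900 = 9.
The 1st smallest replicate is 3.742; the 9th is 4.935.

(3.742, 4.935)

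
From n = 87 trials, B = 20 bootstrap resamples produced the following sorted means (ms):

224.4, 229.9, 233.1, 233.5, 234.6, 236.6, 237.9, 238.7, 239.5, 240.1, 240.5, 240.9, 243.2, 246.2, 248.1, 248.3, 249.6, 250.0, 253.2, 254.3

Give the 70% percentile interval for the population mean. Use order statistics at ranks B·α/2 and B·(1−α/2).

(233.1, 249.6)

α = 0.30; lower rank = 20 × 0.150 = 3; upper rank = 20 × 0.850 = 17.
The 3rd smallest replicate is 233.1; the 17th is 249.6.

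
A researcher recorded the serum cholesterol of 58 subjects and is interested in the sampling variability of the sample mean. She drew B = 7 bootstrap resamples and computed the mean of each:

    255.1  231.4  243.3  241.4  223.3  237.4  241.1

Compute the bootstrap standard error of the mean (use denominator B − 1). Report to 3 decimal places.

SE* = 9.956

Bootstrap SE is the standard deviation of the 7 replicate means.
Mean of replicates: (255.1 + 231.4 + 243.3 + 241.4 + 223.3 + 237.4 + 241.1) / 7 = 1673.0000 / 7 = 239.0000
Sum of squared deviations: (+16.1000)² + (−7.6000)² + (+4.3000)² + (+2.4000)² + (−15.7000)² + (−1.6000)² + (+2.1000)² = 594.6800
Variance = 594.6800 / 6 = 99.1133
SE* = √99.1133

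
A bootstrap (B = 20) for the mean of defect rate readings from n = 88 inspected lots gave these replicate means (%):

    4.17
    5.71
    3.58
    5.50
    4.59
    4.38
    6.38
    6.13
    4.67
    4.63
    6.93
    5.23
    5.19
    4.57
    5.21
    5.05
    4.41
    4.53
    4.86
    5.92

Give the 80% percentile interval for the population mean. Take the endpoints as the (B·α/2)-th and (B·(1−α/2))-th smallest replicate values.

(4.17, 6.13)

Sorted replicates: 3.58, 4.17, 4.38, 4.41, 4.53, 4.57, 4.59, 4.63, 4.67, 4.86, 5.05, 5.19, 5.21, 5.23, 5.50, 5.71, 5.92, 6.13, 6.38, 6.93
α = 0.20; lower rank = 20 × 0.100 = 2; upper rank = 20 × 0.900 = 18.
The 2nd smallest replicate is 4.17; the 18th is 6.13.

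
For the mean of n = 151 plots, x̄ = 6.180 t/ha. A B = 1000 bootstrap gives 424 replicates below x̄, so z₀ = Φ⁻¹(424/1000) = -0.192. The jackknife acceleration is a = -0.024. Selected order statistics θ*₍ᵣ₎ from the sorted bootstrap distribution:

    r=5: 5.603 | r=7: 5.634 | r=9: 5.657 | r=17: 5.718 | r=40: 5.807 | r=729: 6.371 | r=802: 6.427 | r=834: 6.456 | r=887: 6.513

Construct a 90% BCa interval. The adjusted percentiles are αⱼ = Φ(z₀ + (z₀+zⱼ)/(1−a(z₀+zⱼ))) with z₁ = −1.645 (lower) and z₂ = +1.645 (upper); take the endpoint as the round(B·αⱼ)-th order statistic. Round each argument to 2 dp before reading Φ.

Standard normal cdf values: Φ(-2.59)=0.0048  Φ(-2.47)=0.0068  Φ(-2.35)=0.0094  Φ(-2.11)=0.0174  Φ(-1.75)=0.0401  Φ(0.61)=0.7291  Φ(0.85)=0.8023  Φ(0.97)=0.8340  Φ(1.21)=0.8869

Lower: z₀ + z₁ = -0.192 + (-1.645) = -1.837; 1 − a(z₀+z₁) = 1 − (-0.024)(-1.837) = 0.9559; argument = -0.192 + (-1.837)/0.9559 = -2.1137 → -2.11.
α₁ = Φ(-2.11) = 0.0174; rank = round(1000 × 0.0174) = 17; θ*₍17₎ = 5.718.
Upper: z₀ + z₂ = 1.453; 1 − a(z₀+z₂) = 1.0349; argument = 1.2120 → 1.21; α₂ = 0.8869; rank = 887; θ*₍887₎ = 6.513.

(5.718, 6.513)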